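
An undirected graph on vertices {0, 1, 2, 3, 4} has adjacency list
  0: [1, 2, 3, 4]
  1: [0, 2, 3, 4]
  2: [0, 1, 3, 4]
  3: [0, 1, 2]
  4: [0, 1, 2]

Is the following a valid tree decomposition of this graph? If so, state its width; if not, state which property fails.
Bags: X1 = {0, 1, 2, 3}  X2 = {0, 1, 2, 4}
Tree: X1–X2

Checking the three conditions: (i) the bags cover all of {0, 1, 2, 3, 4}; (ii) for each edge, some bag contains both endpoints; (iii) the bags containing any fixed vertex form a subtree. All hold, so the decomposition is valid with width 4 − 1 = 3.

Yes; width 3.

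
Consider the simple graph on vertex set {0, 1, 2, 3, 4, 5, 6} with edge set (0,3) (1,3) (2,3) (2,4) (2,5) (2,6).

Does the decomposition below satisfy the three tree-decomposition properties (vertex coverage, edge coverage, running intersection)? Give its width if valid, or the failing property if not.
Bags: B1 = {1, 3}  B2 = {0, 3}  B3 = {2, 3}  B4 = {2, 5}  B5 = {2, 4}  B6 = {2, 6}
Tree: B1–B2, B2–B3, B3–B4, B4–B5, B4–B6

Yes; width 1.

Checking the three conditions: (i) the bags cover all of {0, 1, 2, 3, 4, 5, 6}; (ii) for each edge, some bag contains both endpoints; (iii) the bags containing any fixed vertex form a subtree. All hold, so the decomposition is valid with width 2 − 1 = 1.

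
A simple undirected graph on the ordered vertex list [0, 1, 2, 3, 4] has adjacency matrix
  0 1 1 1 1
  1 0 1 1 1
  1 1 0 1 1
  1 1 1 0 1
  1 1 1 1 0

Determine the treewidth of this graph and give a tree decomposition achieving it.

Treewidth 4.
One optimal decomposition is:
Bags: B1 = {0, 1, 2, 3, 4}
Tree: (single bag)

With just one bag of size 5, the width is 5 − 1 = 4, so tw(G) ≤ 4. On the other hand G contains the 5-clique {0, 1, 2, 3, 4}. A clique must lie in a single bag of any decomposition, so no decomposition can have width below 4. The upper and lower bounds meet at 4, so that is the treewidth.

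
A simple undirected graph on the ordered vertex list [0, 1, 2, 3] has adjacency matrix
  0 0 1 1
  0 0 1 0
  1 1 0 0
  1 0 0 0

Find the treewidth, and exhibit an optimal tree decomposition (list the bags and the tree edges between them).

Each bag holds 2 vertices, so the decomposition has width 1, which upper-bounds the treewidth. Since G has at least one edge (e.g. 2–0), it is not an edgeless graph, so tw(G) ≥ 1. Therefore the treewidth is 1.

Treewidth 1.
One such decomposition:
Bags: B1 = {0, 2}  B2 = {1, 2}  B3 = {0, 3}
Tree: B1–B2, B1–B3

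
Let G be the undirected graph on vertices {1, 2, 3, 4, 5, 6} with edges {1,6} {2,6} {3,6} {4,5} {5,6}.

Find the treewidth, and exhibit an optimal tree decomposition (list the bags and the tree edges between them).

Treewidth 1.
Bags: B1 = {2, 6}  B2 = {5, 6}  B3 = {3, 6}  B4 = {4, 5}  B5 = {1, 6}
Tree: B1–B2, B1–B3, B2–B4, B3–B5

The largest bag has 2 vertices, giving width 1; this decomposition certifies tw(G) ≤ 1. G has an edge, so its treewidth is at least 1. Hence tw(G) = 1 exactly.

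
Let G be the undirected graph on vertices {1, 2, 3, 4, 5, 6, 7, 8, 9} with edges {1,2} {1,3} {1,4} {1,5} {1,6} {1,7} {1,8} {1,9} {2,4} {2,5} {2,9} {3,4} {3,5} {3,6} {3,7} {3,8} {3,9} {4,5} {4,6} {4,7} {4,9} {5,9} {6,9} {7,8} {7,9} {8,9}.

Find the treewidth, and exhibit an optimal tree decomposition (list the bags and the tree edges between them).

Treewidth 4.
One such decomposition:
Bags: B1 = {1, 3, 4, 7, 9}  B2 = {1, 3, 4, 6, 9}  B3 = {1, 3, 4, 5, 9}  B4 = {1, 2, 4, 5, 9}  B5 = {1, 3, 7, 8, 9}
Tree: B1–B2, B1–B3, B3–B4, B1–B5

The largest bag has 5 vertices, giving width 4; this decomposition certifies tw(G) ≤ 4. Conversely, {1, 2, 4, 5, 9} is a clique of size 5, and the vertices of any clique must share a bag in every tree decomposition; so some bag has ≥ 5 vertices and tw(G) ≥ 4. Hence tw(G) = 4 exactly.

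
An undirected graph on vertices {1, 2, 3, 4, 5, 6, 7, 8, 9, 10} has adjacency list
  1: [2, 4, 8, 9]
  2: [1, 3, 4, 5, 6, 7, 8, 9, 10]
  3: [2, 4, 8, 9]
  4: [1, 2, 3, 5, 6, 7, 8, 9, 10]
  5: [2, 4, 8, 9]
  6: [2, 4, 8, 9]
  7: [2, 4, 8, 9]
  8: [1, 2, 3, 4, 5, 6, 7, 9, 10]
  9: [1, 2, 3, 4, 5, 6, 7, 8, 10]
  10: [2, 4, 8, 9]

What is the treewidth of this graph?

4

A width-4 tree decomposition is:
Bags: B1 = {2, 3, 4, 8, 9}  B2 = {1, 2, 4, 8, 9}  B3 = {2, 4, 6, 8, 9}  B4 = {2, 4, 7, 8, 9}  B5 = {2, 4, 5, 8, 9}  B6 = {2, 4, 8, 9, 10}
Tree: B1–B2, B1–B3, B1–B4, B1–B5, B2–B6
The largest bag has 5 vertices, giving width 4; this decomposition certifies tw(G) ≤ 4. Conversely, {1, 2, 4, 8, 9} is a clique of size 5, and the vertices of any clique must share a bag in every tree decomposition; so some bag has ≥ 5 vertices and tw(G) ≥ 4. Therefore the treewidth is 4.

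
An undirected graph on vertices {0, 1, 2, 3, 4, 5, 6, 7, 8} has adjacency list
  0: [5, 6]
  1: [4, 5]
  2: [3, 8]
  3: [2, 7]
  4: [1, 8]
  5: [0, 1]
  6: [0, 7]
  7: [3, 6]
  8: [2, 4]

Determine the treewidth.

2

A width-2 tree decomposition is:
Bags: B1 = {0, 1, 5}  B2 = {0, 1, 6}  B3 = {1, 6, 7}  B4 = {1, 3, 7}  B5 = {1, 2, 3}  B6 = {1, 2, 8}  B7 = {1, 4, 8}
Tree: B1–B2, B2–B3, B3–B4, B4–B5, B5–B6, B6–B7
The largest bag has 3 vertices, giving width 2; this decomposition certifies tw(G) ≤ 2. The edges 1–5–0–6–7–3–2–8–4–1 form a cycle, so G is not a tree and its treewidth is at least 2. The upper and lower bounds meet at 2, so that is the treewidth.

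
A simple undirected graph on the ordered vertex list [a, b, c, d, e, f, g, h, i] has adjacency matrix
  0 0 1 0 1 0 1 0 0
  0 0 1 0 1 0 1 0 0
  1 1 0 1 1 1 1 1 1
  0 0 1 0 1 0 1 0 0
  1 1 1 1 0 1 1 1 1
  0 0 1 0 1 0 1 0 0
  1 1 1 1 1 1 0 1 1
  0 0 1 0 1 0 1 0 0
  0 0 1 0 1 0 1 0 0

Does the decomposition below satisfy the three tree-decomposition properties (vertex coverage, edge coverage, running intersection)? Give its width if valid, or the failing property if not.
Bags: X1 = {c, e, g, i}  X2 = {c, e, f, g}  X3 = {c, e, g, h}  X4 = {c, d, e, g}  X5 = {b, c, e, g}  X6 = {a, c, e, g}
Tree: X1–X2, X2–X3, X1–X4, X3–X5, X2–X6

Yes; width 3.

Every vertex of G appears in some bag (union = {a, b, c, d, e, f, g, h, i}); every edge is covered by a bag; and for each vertex v the set of bags containing v is connected in the bag tree. The decomposition is therefore valid. The largest bag has 4 vertices, so the width is 3.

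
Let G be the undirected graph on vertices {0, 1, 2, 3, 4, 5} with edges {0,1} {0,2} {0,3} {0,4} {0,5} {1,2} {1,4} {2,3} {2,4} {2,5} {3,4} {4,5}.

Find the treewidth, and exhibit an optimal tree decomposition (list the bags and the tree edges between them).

Treewidth 3.
Bags: B1 = {0, 1, 2, 4}  B2 = {0, 2, 3, 4}  B3 = {0, 2, 4, 5}
Tree: B1–B2, B2–B3

The largest bag has 4 vertices, giving width 3; this decomposition certifies tw(G) ≤ 3. Conversely, {0, 1, 2, 4} is a clique of size 4, and the vertices of any clique must share a bag in every tree decomposition; so some bag has ≥ 4 vertices and tw(G) ≥ 3. Combining the bounds, tw(G) = 3.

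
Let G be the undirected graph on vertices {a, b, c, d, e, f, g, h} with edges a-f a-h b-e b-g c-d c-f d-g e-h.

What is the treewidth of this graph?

A width-2 tree decomposition is:
Bags: B1 = {a, e, h}  B2 = {a, b, e}  B3 = {a, b, g}  B4 = {a, d, g}  B5 = {a, c, d}  B6 = {a, c, f}
Tree: B1–B2, B2–B3, B3–B4, B4–B5, B5–B6
Every bag has size at most 3, so the width is 3 − 1 = 2 and tw(G) ≤ 2. Since a–h–e–b–g–d–c–f–a is a cycle in G, G is not acyclic. Forests are exactly the graphs of treewidth ≤ 1, so tw(G) ≥ 2. Combining the bounds, tw(G) = 2.

2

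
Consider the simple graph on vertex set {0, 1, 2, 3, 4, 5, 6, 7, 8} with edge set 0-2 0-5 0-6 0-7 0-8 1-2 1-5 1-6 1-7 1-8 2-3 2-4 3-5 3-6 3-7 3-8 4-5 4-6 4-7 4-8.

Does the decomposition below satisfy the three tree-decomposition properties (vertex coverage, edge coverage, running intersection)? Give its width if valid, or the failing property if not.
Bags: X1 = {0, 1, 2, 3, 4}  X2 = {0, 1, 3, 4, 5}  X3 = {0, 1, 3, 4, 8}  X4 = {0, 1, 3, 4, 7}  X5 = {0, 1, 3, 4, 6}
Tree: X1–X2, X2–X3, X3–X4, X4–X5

Yes; width 4.

Vertex coverage: the bags together contain {0, 1, 2, 3, 4, 5, 6, 7, 8}, the full vertex set. Edge coverage: each edge of G has both endpoints in at least one bag. Running intersection: for every vertex, the bags containing it form a connected subtree. All three properties hold, so this is a valid tree decomposition of width max|bag| − 1 = 4, and hence tw(G) ≤ 4.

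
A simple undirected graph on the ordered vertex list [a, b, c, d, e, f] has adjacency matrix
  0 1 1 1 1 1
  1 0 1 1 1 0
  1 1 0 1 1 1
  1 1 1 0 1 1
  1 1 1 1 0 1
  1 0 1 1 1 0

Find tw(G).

A width-4 tree decomposition is:
Bags: B1 = {a, c, d, e, f}  B2 = {a, b, c, d, e}
Tree: B1–B2
The largest bag has 5 vertices, giving width 4; this decomposition certifies tw(G) ≤ 4. Conversely, {a, c, d, e, f} is a clique of size 5, and the vertices of any clique must share a bag in every tree decomposition; so some bag has ≥ 5 vertices and tw(G) ≥ 4. Hence tw(G) = 4 exactly.

4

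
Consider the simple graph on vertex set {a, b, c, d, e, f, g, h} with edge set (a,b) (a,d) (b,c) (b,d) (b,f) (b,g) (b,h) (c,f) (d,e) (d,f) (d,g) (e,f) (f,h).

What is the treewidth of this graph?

A width-2 tree decomposition is:
Bags: B1 = {b, d, f}  B2 = {d, e, f}  B3 = {b, c, f}  B4 = {a, b, d}  B5 = {b, f, h}  B6 = {b, d, g}
Tree: B1–B2, B1–B3, B1–B4, B3–B5, B4–B6
Each bag holds 3 vertices, so the decomposition has width 2, which upper-bounds the treewidth. Conversely, {d, e, f} is a clique of size 3, and the vertices of any clique must share a bag in every tree decomposition; so some bag has ≥ 3 vertices and tw(G) ≥ 2. Hence tw(G) = 2 exactly.

2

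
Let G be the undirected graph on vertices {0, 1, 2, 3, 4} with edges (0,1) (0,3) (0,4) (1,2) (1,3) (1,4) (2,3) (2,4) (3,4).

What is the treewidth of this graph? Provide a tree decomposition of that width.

The largest bag has 4 vertices, giving width 3; this decomposition certifies tw(G) ≤ 3. For the lower bound, the 4 vertices {0, 1, 3, 4} are pairwise adjacent, and any tree decomposition puts a clique entirely inside one bag — forcing width ≥ 3. Combining the bounds, tw(G) = 3.

Treewidth 3.
One optimal decomposition is:
Bags: B1 = {0, 1, 3, 4}  B2 = {1, 2, 3, 4}
Tree: B1–B2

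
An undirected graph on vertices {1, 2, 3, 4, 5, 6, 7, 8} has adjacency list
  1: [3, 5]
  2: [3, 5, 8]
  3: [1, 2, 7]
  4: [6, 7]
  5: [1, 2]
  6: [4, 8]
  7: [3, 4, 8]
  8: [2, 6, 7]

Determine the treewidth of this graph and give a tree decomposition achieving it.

Each bag holds 3 vertices, so the decomposition has width 2, which upper-bounds the treewidth. Since 4–6–8–7–4 is a cycle in G, G is not acyclic. Forests are exactly the graphs of treewidth ≤ 1, so tw(G) ≥ 2. Hence tw(G) = 2 exactly.

Treewidth 2.
One such decomposition:
Bags: B1 = {4, 6, 7}  B2 = {6, 7, 8}  B3 = {3, 7, 8}  B4 = {2, 3, 8}  B5 = {1, 2, 3}  B6 = {1, 2, 5}
Tree: B1–B2, B2–B3, B3–B4, B4–B5, B5–B6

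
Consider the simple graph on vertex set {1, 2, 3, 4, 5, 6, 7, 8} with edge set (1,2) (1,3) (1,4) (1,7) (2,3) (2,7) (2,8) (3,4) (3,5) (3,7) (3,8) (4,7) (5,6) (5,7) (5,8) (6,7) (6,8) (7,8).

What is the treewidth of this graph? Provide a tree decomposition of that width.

Each bag holds 4 vertices, so the decomposition has width 3, which upper-bounds the treewidth. Conversely, {2, 3, 7, 8} is a clique of size 4, and the vertices of any clique must share a bag in every tree decomposition; so some bag has ≥ 4 vertices and tw(G) ≥ 3. Combining the bounds, tw(G) = 3.

Treewidth 3.
One optimal decomposition is:
Bags: B1 = {2, 3, 7, 8}  B2 = {3, 5, 7, 8}  B3 = {1, 2, 3, 7}  B4 = {1, 3, 4, 7}  B5 = {5, 6, 7, 8}
Tree: B1–B2, B1–B3, B3–B4, B2–B5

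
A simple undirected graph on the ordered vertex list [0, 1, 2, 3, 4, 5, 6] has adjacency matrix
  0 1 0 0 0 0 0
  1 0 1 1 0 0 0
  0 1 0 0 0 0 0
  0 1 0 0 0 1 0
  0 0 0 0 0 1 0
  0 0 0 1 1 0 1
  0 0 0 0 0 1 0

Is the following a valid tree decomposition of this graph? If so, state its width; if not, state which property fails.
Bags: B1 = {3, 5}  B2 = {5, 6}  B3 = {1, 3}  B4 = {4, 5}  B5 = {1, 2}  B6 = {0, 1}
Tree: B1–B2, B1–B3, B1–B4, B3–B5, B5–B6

Yes; width 1.

Checking the three conditions: (i) the bags cover all of {0, 1, 2, 3, 4, 5, 6}; (ii) for each edge, some bag contains both endpoints; (iii) the bags containing any fixed vertex form a subtree. All hold, so the decomposition is valid with width 2 − 1 = 1.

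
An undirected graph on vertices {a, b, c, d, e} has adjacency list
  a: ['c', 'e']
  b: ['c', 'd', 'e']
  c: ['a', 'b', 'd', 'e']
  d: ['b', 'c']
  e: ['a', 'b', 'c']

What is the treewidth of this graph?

A width-2 tree decomposition is:
Bags: B1 = {a, c, e}  B2 = {b, c, e}  B3 = {b, c, d}
Tree: B1–B2, B2–B3
The largest bag has 3 vertices, giving width 2; this decomposition certifies tw(G) ≤ 2. On the other hand G contains the 3-clique {b, c, d}. A clique must lie in a single bag of any decomposition, so no decomposition can have width below 2. Therefore the treewidth is 2.

2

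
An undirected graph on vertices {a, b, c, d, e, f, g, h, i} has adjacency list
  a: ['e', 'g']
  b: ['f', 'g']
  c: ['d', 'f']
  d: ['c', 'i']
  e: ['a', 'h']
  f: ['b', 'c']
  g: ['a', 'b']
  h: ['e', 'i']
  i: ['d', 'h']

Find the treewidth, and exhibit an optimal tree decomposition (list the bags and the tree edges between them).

Treewidth 2.
One such decomposition:
Bags: B1 = {c, d, f}  B2 = {d, f, i}  B3 = {f, h, i}  B4 = {e, f, h}  B5 = {a, e, f}  B6 = {a, f, g}  B7 = {b, f, g}
Tree: B1–B2, B2–B3, B3–B4, B4–B5, B5–B6, B6–B7

Each bag holds 3 vertices, so the decomposition has width 2, which upper-bounds the treewidth. The edges f–c–d–i–h–e–a–g–b–f form a cycle, so G is not a tree and its treewidth is at least 2. The upper and lower bounds meet at 2, so that is the treewidth.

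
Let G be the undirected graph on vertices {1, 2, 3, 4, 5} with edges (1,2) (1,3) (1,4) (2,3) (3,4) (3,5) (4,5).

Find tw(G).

A width-2 tree decomposition is:
Bags: B1 = {3, 4, 5}  B2 = {1, 3, 4}  B3 = {1, 2, 3}
Tree: B1–B2, B2–B3
Every bag has size at most 3, so the width is 3 − 1 = 2 and tw(G) ≤ 2. On the other hand G contains the 3-clique {1, 2, 3}. A clique must lie in a single bag of any decomposition, so no decomposition can have width below 2. Combining the bounds, tw(G) = 2.

2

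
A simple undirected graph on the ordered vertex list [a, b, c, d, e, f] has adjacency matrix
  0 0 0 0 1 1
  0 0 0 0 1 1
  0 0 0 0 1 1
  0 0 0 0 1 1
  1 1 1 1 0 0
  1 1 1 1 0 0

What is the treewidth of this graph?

2

A width-2 tree decomposition is:
Bags: B1 = {d, e, f}  B2 = {b, e, f}  B3 = {c, e, f}  B4 = {a, e, f}
Tree: B1–B2, B2–B3, B3–B4
The largest bag has 3 vertices, giving width 2; this decomposition certifies tw(G) ≤ 2. The edges f–d–e–b–f form a cycle, so G is not a tree and its treewidth is at least 2. Combining the bounds, tw(G) = 2.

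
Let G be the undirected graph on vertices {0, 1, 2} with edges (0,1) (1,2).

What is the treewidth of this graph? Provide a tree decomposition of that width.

Treewidth 1.
One optimal decomposition is:
Bags: B1 = {0, 1}  B2 = {1, 2}
Tree: B1–B2

Each bag holds 2 vertices, so the decomposition has width 1, which upper-bounds the treewidth. Any graph with an edge has treewidth ≥ 1, and G has the edge 0–1. The upper and lower bounds meet at 1, so that is the treewidth.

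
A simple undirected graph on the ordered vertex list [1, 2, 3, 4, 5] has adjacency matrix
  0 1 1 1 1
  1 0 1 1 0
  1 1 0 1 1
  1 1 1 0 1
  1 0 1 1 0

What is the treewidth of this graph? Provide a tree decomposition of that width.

Treewidth 3.
One such decomposition:
Bags: B1 = {1, 2, 3, 4}  B2 = {1, 3, 4, 5}
Tree: B1–B2

Every bag has size at most 4, so the width is 4 − 1 = 3 and tw(G) ≤ 3. For the lower bound, the 4 vertices {1, 2, 3, 4} are pairwise adjacent, and any tree decomposition puts a clique entirely inside one bag — forcing width ≥ 3. Therefore the treewidth is 3.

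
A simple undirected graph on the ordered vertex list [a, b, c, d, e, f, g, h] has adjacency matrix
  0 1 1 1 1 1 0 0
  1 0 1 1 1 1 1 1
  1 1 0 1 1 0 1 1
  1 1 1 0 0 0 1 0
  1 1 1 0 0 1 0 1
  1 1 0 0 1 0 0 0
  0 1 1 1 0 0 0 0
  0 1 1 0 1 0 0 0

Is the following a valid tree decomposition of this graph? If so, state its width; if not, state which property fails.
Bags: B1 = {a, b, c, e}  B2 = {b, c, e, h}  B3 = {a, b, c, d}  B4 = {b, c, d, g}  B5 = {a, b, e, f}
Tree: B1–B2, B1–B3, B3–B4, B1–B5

Yes; width 3.

Checking the three conditions: (i) the bags cover all of {a, b, c, d, e, f, g, h}; (ii) for each edge, some bag contains both endpoints; (iii) the bags containing any fixed vertex form a subtree. All hold, so the decomposition is valid with width 4 − 1 = 3.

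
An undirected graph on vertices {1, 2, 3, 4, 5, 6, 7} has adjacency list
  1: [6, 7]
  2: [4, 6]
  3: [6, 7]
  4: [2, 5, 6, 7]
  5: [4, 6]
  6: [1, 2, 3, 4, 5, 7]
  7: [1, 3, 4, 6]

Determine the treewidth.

2

A width-2 tree decomposition is:
Bags: B1 = {3, 6, 7}  B2 = {4, 6, 7}  B3 = {2, 4, 6}  B4 = {1, 6, 7}  B5 = {4, 5, 6}
Tree: B1–B2, B2–B3, B2–B4, B3–B5
The largest bag has 3 vertices, giving width 2; this decomposition certifies tw(G) ≤ 2. For the lower bound, the 3 vertices {1, 6, 7} are pairwise adjacent, and any tree decomposition puts a clique entirely inside one bag — forcing width ≥ 2. Hence tw(G) = 2 exactly.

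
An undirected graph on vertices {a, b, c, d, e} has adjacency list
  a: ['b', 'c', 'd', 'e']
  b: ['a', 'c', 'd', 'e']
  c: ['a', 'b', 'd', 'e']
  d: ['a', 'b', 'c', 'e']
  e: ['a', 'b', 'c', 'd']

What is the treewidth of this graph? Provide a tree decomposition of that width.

A single bag containing all 5 vertices is trivially a valid decomposition of width 4. For the lower bound, the 5 vertices {a, b, c, d, e} are pairwise adjacent, and any tree decomposition puts a clique entirely inside one bag — forcing width ≥ 4. Therefore the treewidth is 4.

Treewidth 4.
Bags: B1 = {a, b, c, d, e}
Tree: (single bag)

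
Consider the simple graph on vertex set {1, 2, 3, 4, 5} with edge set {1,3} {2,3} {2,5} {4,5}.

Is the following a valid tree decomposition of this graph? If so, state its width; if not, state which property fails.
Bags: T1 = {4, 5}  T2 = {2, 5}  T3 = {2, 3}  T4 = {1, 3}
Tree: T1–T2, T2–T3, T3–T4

Vertex coverage: the bags together contain {1, 2, 3, 4, 5}, the full vertex set. Edge coverage: each edge of G has both endpoints in at least one bag. Running intersection: for every vertex, the bags containing it form a connected subtree. All three properties hold, so this is a valid tree decomposition of width max|bag| − 1 = 1, and hence tw(G) ≤ 1.

Yes; width 1.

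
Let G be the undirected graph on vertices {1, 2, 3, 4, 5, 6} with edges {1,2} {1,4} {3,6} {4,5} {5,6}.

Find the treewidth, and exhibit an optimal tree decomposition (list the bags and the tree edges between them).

Treewidth 1.
One optimal decomposition is:
Bags: B1 = {5, 6}  B2 = {4, 5}  B3 = {3, 6}  B4 = {1, 4}  B5 = {1, 2}
Tree: B1–B2, B1–B3, B2–B4, B4–B5

The largest bag has 2 vertices, giving width 1; this decomposition certifies tw(G) ≤ 1. Since G has at least one edge (e.g. 6–5), it is not an edgeless graph, so tw(G) ≥ 1. Combining the bounds, tw(G) = 1.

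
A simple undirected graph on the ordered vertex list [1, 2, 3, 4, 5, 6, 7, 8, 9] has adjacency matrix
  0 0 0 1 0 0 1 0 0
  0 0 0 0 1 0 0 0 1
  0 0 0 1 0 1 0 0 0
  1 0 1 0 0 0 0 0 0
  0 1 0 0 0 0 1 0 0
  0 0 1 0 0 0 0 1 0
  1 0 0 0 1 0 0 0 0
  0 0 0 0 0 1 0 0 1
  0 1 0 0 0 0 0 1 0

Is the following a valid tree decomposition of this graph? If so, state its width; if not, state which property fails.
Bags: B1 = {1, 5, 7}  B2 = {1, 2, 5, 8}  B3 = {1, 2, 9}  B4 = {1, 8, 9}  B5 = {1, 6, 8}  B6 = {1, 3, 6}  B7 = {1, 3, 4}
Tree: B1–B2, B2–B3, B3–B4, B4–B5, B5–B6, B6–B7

A tree decomposition must satisfy three properties: every vertex lies in some bag; for every edge, both endpoints lie together in some bag; and for every vertex, the bags containing it form a connected subtree. Here bags containing vertex 8 are not connected in the tree, so the decomposition is invalid.

No — bags containing vertex 8 are not connected in the tree.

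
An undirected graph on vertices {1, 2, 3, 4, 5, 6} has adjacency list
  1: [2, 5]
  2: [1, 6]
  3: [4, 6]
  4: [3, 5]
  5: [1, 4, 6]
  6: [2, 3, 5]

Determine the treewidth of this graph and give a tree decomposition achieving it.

Treewidth 2.
Bags: B1 = {3, 4, 5}  B2 = {3, 5, 6}  B3 = {1, 5, 6}  B4 = {1, 2, 6}
Tree: B1–B2, B2–B3, B3–B4

Every bag has size at most 3, so the width is 3 − 1 = 2 and tw(G) ≤ 2. The edges 4–3–6–5–4 form a cycle, so G is not a tree and its treewidth is at least 2. Combining the bounds, tw(G) = 2.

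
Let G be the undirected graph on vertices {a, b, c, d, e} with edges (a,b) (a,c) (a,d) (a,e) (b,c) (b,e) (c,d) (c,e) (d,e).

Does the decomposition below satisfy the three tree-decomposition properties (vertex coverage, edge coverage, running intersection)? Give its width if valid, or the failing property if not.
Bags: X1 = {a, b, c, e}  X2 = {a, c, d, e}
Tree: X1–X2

Yes; width 3.

Every vertex of G appears in some bag (union = {a, b, c, d, e}); every edge is covered by a bag; and for each vertex v the set of bags containing v is connected in the bag tree. The decomposition is therefore valid. The largest bag has 4 vertices, so the width is 3.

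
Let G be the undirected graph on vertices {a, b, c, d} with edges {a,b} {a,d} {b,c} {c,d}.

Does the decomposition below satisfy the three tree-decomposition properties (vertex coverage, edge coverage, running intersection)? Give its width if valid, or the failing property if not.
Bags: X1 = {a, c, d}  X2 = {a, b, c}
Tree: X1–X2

Vertex coverage: the bags together contain {a, b, c, d}, the full vertex set. Edge coverage: each edge of G has both endpoints in at least one bag. Running intersection: for every vertex, the bags containing it form a connected subtree. All three properties hold, so this is a valid tree decomposition of width max|bag| − 1 = 2, and hence tw(G) ≤ 2.

Yes; width 2.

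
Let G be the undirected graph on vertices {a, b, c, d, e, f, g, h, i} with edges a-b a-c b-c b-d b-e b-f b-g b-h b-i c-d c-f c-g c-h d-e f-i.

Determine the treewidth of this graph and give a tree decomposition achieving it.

Treewidth 2.
One such decomposition:
Bags: B1 = {b, c, f}  B2 = {b, f, i}  B3 = {a, b, c}  B4 = {b, c, d}  B5 = {b, d, e}  B6 = {b, c, h}  B7 = {b, c, g}
Tree: B1–B2, B1–B3, B1–B4, B4–B5, B4–B6, B4–B7

Every bag has size at most 3, so the width is 3 − 1 = 2 and tw(G) ≤ 2. On the other hand G contains the 3-clique {b, d, e}. A clique must lie in a single bag of any decomposition, so no decomposition can have width below 2. Combining the bounds, tw(G) = 2.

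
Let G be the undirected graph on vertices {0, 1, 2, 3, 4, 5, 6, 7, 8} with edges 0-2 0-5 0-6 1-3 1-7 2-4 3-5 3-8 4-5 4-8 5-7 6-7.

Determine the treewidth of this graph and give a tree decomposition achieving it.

Every bag has size at most 4, so the width is 4 − 1 = 3 and tw(G) ≤ 3. For the lower bound: the 4 vertex sets {1,6,7}, {0}, {5}, {2,3,4,8} are disjoint, each induces a connected subgraph, and every pair is joined by at least one edge of G. Contracting each set to a single vertex therefore yields K_{4} as a minor, and since treewidth is minor-monotone, tw(G) ≥ tw(K_{4}) = 3. Hence tw(G) = 3 exactly.

Treewidth 3.
One such decomposition:
Bags: B1 = {0, 1, 6, 7}  B2 = {0, 1, 5, 7}  B3 = {0, 1, 3, 5}  B4 = {0, 2, 3, 5}  B5 = {2, 3, 4, 5}  B6 = {2, 3, 4, 8}
Tree: B1–B2, B2–B3, B3–B4, B4–B5, B5–B6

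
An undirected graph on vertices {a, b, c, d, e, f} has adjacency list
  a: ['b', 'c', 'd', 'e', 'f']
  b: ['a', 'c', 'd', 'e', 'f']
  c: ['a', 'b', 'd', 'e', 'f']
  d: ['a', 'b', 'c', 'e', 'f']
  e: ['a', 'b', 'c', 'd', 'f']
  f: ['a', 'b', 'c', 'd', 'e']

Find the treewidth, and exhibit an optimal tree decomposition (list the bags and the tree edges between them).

Treewidth 5.
One such decomposition:
Bags: B1 = {a, b, c, d, e, f}
Tree: (single bag)

A single bag containing all 6 vertices is trivially a valid decomposition of width 5. Conversely, {a, b, c, d, e, f} is a clique of size 6, and the vertices of any clique must share a bag in every tree decomposition; so some bag has ≥ 6 vertices and tw(G) ≥ 5. Combining the bounds, tw(G) = 5.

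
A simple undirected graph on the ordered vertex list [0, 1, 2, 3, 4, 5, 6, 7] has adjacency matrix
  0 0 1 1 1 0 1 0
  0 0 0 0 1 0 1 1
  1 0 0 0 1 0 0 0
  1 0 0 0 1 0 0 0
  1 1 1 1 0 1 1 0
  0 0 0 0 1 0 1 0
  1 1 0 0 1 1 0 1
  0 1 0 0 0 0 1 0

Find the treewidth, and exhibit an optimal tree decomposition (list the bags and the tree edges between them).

Treewidth 2.
One optimal decomposition is:
Bags: B1 = {1, 4, 6}  B2 = {4, 5, 6}  B3 = {0, 4, 6}  B4 = {1, 6, 7}  B5 = {0, 3, 4}  B6 = {0, 2, 4}
Tree: B1–B2, B2–B3, B1–B4, B3–B5, B5–B6

Every bag has size at most 3, so the width is 3 − 1 = 2 and tw(G) ≤ 2. For the lower bound, the 3 vertices {0, 2, 4} are pairwise adjacent, and any tree decomposition puts a clique entirely inside one bag — forcing width ≥ 2. Therefore the treewidth is 2.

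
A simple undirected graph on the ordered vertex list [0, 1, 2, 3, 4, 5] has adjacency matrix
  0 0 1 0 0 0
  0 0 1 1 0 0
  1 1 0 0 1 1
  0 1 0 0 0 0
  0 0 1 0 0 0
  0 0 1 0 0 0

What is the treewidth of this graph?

1

A width-1 tree decomposition is:
Bags: B1 = {1, 3}  B2 = {1, 2}  B3 = {2, 4}  B4 = {2, 5}  B5 = {0, 2}
Tree: B1–B2, B2–B3, B3–B4, B4–B5
Every bag has size at most 2, so the width is 2 − 1 = 1 and tw(G) ≤ 1. Since G has at least one edge (e.g. 1–3), it is not an edgeless graph, so tw(G) ≥ 1. Therefore the treewidth is 1.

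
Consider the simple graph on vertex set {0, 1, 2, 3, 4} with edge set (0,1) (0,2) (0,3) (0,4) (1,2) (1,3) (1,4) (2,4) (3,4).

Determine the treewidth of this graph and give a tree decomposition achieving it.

Each bag holds 4 vertices, so the decomposition has width 3, which upper-bounds the treewidth. For the lower bound, the 4 vertices {0, 1, 2, 4} are pairwise adjacent, and any tree decomposition puts a clique entirely inside one bag — forcing width ≥ 3. Combining the bounds, tw(G) = 3.

Treewidth 3.
One optimal decomposition is:
Bags: B1 = {0, 1, 2, 4}  B2 = {0, 1, 3, 4}
Tree: B1–B2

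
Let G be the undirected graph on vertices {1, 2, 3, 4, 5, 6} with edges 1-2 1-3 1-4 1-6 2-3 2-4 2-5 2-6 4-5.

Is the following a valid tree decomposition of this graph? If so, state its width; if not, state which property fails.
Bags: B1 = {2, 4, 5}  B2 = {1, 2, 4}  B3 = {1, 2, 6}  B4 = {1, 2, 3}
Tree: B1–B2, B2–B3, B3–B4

Yes; width 2.

Every vertex of G appears in some bag (union = {1, 2, 3, 4, 5, 6}); every edge is covered by a bag; and for each vertex v the set of bags containing v is connected in the bag tree. The decomposition is therefore valid. The largest bag has 3 vertices, so the width is 2.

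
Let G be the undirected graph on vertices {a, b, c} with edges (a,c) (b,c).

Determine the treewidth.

1

A width-1 tree decomposition is:
Bags: B1 = {b, c}  B2 = {a, c}
Tree: B1–B2
Every bag has size at most 2, so the width is 2 − 1 = 1 and tw(G) ≤ 1. G has an edge, so its treewidth is at least 1. The upper and lower bounds meet at 1, so that is the treewidth.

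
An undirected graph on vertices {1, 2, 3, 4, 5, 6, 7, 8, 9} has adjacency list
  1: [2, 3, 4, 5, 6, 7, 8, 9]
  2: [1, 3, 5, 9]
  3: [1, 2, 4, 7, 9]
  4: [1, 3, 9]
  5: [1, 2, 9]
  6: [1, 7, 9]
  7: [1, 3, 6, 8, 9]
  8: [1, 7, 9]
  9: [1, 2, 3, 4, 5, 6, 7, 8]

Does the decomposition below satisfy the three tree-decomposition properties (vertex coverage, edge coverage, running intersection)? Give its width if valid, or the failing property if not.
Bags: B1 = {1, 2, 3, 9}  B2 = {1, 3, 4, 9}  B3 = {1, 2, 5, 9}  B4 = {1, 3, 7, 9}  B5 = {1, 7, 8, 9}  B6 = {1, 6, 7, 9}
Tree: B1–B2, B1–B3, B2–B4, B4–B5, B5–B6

Yes; width 3.

Vertex coverage: the bags together contain {1, 2, 3, 4, 5, 6, 7, 8, 9}, the full vertex set. Edge coverage: each edge of G has both endpoints in at least one bag. Running intersection: for every vertex, the bags containing it form a connected subtree. All three properties hold, so this is a valid tree decomposition of width max|bag| − 1 = 3, and hence tw(G) ≤ 3.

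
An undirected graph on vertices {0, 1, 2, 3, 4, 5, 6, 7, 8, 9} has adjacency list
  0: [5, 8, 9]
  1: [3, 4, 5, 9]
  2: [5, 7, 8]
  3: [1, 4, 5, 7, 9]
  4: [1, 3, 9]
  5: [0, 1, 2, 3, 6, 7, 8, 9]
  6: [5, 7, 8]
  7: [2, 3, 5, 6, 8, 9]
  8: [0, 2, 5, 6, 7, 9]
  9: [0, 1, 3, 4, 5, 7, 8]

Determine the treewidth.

A width-3 tree decomposition is:
Bags: B1 = {2, 5, 7, 8}  B2 = {5, 6, 7, 8}  B3 = {5, 7, 8, 9}  B4 = {3, 5, 7, 9}  B5 = {0, 5, 8, 9}  B6 = {1, 3, 5, 9}  B7 = {1, 3, 4, 9}
Tree: B1–B2, B2–B3, B3–B4, B3–B5, B4–B6, B6–B7
Each bag holds 4 vertices, so the decomposition has width 3, which upper-bounds the treewidth. For the lower bound, the 4 vertices {1, 3, 4, 9} are pairwise adjacent, and any tree decomposition puts a clique entirely inside one bag — forcing width ≥ 3. Therefore the treewidth is 3.

3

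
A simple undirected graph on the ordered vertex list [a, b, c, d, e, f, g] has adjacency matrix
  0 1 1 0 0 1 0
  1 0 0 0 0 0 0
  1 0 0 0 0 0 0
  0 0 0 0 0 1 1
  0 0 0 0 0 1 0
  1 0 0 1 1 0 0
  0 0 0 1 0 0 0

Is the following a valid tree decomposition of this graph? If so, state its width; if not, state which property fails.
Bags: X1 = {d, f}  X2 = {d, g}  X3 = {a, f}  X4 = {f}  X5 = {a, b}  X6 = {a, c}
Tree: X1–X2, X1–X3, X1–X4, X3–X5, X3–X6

No — vertex e appears in no bag.

A tree decomposition must satisfy three properties: every vertex lies in some bag; for every edge, both endpoints lie together in some bag; and for every vertex, the bags containing it form a connected subtree. Here vertex e appears in no bag, so the decomposition is invalid.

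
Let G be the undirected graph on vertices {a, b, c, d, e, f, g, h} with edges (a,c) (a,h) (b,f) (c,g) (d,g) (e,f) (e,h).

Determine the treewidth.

1

A width-1 tree decomposition is:
Bags: B1 = {b, f}  B2 = {e, f}  B3 = {e, h}  B4 = {a, h}  B5 = {a, c}  B6 = {c, g}  B7 = {d, g}
Tree: B1–B2, B2–B3, B3–B4, B4–B5, B5–B6, B6–B7
Each bag holds 2 vertices, so the decomposition has width 1, which upper-bounds the treewidth. Since G has at least one edge (e.g. b–f), it is not an edgeless graph, so tw(G) ≥ 1. Therefore the treewidth is 1.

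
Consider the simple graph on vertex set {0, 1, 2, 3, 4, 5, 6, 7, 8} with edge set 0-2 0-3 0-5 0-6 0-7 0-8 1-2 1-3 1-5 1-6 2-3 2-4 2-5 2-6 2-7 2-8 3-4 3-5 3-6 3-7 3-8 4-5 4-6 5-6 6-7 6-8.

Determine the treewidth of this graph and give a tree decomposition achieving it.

Each bag holds 5 vertices, so the decomposition has width 4, which upper-bounds the treewidth. On the other hand G contains the 5-clique {0, 2, 3, 6, 8}. A clique must lie in a single bag of any decomposition, so no decomposition can have width below 4. The upper and lower bounds meet at 4, so that is the treewidth.

Treewidth 4.
One optimal decomposition is:
Bags: B1 = {1, 2, 3, 5, 6}  B2 = {0, 2, 3, 5, 6}  B3 = {0, 2, 3, 6, 7}  B4 = {0, 2, 3, 6, 8}  B5 = {2, 3, 4, 5, 6}
Tree: B1–B2, B2–B3, B3–B4, B1–B5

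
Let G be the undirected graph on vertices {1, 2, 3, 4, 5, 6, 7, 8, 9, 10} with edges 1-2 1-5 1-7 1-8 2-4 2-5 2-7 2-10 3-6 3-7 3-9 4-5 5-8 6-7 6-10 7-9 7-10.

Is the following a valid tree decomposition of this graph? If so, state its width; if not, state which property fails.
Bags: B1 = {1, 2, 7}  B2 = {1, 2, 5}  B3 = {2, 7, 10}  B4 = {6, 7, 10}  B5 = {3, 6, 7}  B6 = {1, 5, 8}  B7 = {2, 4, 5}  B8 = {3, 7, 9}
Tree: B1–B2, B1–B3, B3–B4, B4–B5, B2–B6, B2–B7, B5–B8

Checking the three conditions: (i) the bags cover all of {1, 2, 3, 4, 5, 6, 7, 8, 9, 10}; (ii) for each edge, some bag contains both endpoints; (iii) the bags containing any fixed vertex form a subtree. All hold, so the decomposition is valid with width 3 − 1 = 2.

Yes; width 2.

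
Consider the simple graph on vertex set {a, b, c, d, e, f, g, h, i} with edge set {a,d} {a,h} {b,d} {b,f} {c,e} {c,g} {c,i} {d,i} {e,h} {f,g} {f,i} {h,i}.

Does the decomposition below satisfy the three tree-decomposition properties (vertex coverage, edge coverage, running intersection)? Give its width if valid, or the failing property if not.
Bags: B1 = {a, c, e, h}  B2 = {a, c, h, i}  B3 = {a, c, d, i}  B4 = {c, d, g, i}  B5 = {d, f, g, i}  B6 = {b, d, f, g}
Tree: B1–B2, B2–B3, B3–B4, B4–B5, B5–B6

Yes; width 3.

Every vertex of G appears in some bag (union = {a, b, c, d, e, f, g, h, i}); every edge is covered by a bag; and for each vertex v the set of bags containing v is connected in the bag tree. The decomposition is therefore valid. The largest bag has 4 vertices, so the width is 3.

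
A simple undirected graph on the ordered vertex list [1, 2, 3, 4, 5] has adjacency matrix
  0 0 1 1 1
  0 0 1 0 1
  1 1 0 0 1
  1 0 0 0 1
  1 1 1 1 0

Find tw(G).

A width-2 tree decomposition is:
Bags: B1 = {1, 3, 5}  B2 = {2, 3, 5}  B3 = {1, 4, 5}
Tree: B1–B2, B1–B3
The largest bag has 3 vertices, giving width 2; this decomposition certifies tw(G) ≤ 2. On the other hand G contains the 3-clique {1, 3, 5}. A clique must lie in a single bag of any decomposition, so no decomposition can have width below 2. The upper and lower bounds meet at 2, so that is the treewidth.

2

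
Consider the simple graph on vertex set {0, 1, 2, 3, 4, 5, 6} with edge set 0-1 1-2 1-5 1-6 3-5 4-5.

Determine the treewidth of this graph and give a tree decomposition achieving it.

Treewidth 1.
One such decomposition:
Bags: B1 = {1, 2}  B2 = {1, 5}  B3 = {1, 6}  B4 = {0, 1}  B5 = {3, 5}  B6 = {4, 5}
Tree: B1–B2, B1–B3, B3–B4, B2–B5, B5–B6

Each bag holds 2 vertices, so the decomposition has width 1, which upper-bounds the treewidth. Any graph with an edge has treewidth ≥ 1, and G has the edge 2–1. The upper and lower bounds meet at 1, so that is the treewidth.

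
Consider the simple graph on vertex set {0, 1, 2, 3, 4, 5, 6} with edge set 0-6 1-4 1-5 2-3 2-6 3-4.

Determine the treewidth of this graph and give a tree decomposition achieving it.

Treewidth 1.
One optimal decomposition is:
Bags: B1 = {0, 6}  B2 = {2, 6}  B3 = {2, 3}  B4 = {3, 4}  B5 = {1, 4}  B6 = {1, 5}
Tree: B1–B2, B2–B3, B3–B4, B4–B5, B5–B6

Every bag has size at most 2, so the width is 2 − 1 = 1 and tw(G) ≤ 1. Since G has at least one edge (e.g. 0–6), it is not an edgeless graph, so tw(G) ≥ 1. The upper and lower bounds meet at 1, so that is the treewidth.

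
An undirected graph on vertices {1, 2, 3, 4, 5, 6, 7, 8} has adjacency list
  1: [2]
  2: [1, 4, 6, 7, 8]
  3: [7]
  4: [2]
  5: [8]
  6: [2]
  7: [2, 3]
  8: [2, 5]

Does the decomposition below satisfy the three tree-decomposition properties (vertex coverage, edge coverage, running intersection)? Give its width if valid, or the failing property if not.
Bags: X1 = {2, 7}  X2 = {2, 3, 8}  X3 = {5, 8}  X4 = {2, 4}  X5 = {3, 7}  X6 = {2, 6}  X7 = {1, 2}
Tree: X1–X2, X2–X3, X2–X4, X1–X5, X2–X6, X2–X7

No — bags containing vertex 3 are not connected in the tree.

A tree decomposition must satisfy three properties: every vertex lies in some bag; for every edge, both endpoints lie together in some bag; and for every vertex, the bags containing it form a connected subtree. Here bags containing vertex 3 are not connected in the tree, so the decomposition is invalid.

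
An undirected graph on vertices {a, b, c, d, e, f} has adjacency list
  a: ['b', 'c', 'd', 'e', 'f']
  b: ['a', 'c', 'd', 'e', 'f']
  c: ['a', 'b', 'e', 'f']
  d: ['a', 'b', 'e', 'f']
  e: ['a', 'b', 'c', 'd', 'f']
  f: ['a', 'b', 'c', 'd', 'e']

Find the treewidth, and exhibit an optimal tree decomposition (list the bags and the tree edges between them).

Every bag has size at most 5, so the width is 5 − 1 = 4 and tw(G) ≤ 4. Conversely, {a, b, d, e, f} is a clique of size 5, and the vertices of any clique must share a bag in every tree decomposition; so some bag has ≥ 5 vertices and tw(G) ≥ 4. Therefore the treewidth is 4.

Treewidth 4.
Bags: B1 = {a, b, d, e, f}  B2 = {a, b, c, e, f}
Tree: B1–B2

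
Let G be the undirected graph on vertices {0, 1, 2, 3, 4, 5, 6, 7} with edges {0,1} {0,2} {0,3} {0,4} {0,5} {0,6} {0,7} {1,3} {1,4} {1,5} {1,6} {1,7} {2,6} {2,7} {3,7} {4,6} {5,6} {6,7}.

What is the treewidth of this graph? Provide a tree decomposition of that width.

Treewidth 3.
Bags: B1 = {0, 1, 3, 7}  B2 = {0, 1, 6, 7}  B3 = {0, 2, 6, 7}  B4 = {0, 1, 4, 6}  B5 = {0, 1, 5, 6}
Tree: B1–B2, B2–B3, B2–B4, B2–B5

The largest bag has 4 vertices, giving width 3; this decomposition certifies tw(G) ≤ 3. For the lower bound, the 4 vertices {0, 1, 3, 7} are pairwise adjacent, and any tree decomposition puts a clique entirely inside one bag — forcing width ≥ 3. Combining the bounds, tw(G) = 3.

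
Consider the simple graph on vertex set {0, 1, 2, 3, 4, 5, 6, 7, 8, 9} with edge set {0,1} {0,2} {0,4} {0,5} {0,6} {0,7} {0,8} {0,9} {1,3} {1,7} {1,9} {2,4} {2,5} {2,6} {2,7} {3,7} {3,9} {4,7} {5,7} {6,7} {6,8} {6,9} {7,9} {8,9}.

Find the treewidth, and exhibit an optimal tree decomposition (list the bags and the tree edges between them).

Treewidth 3.
Bags: B1 = {0, 1, 7, 9}  B2 = {0, 6, 7, 9}  B3 = {0, 2, 6, 7}  B4 = {0, 2, 4, 7}  B5 = {0, 6, 8, 9}  B6 = {1, 3, 7, 9}  B7 = {0, 2, 5, 7}
Tree: B1–B2, B2–B3, B3–B4, B2–B5, B1–B6, B4–B7

The largest bag has 4 vertices, giving width 3; this decomposition certifies tw(G) ≤ 3. For the lower bound, the 4 vertices {0, 6, 8, 9} are pairwise adjacent, and any tree decomposition puts a clique entirely inside one bag — forcing width ≥ 3. Hence tw(G) = 3 exactly.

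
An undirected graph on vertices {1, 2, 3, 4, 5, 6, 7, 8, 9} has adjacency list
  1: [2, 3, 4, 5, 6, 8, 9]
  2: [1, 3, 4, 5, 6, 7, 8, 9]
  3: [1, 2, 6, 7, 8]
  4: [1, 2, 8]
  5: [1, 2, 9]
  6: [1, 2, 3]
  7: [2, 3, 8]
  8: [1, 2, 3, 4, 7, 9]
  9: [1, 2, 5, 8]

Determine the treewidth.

3

A width-3 tree decomposition is:
Bags: B1 = {1, 2, 3, 8}  B2 = {1, 2, 4, 8}  B3 = {1, 2, 8, 9}  B4 = {1, 2, 3, 6}  B5 = {2, 3, 7, 8}  B6 = {1, 2, 5, 9}
Tree: B1–B2, B1–B3, B1–B4, B1–B5, B3–B6
Each bag holds 4 vertices, so the decomposition has width 3, which upper-bounds the treewidth. On the other hand G contains the 4-clique {1, 2, 8, 9}. A clique must lie in a single bag of any decomposition, so no decomposition can have width below 3. Therefore the treewidth is 3.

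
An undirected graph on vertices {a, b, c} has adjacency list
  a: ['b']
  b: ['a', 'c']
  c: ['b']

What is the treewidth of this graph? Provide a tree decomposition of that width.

The largest bag has 2 vertices, giving width 1; this decomposition certifies tw(G) ≤ 1. Since G has at least one edge (e.g. b–a), it is not an edgeless graph, so tw(G) ≥ 1. Combining the bounds, tw(G) = 1.

Treewidth 1.
Bags: B1 = {a, b}  B2 = {b, c}
Tree: B1–B2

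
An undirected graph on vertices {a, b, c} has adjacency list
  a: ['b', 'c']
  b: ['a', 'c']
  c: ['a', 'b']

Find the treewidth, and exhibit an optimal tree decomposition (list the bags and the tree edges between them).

A single bag containing all 3 vertices is trivially a valid decomposition of width 2. For the lower bound, the 3 vertices {a, b, c} are pairwise adjacent, and any tree decomposition puts a clique entirely inside one bag — forcing width ≥ 2. Hence tw(G) = 2 exactly.

Treewidth 2.
One such decomposition:
Bags: B1 = {a, b, c}
Tree: (single bag)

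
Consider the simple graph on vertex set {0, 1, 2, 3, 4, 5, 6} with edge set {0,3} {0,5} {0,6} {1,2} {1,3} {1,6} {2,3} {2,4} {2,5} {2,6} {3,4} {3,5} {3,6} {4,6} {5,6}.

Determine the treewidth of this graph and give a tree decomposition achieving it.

Treewidth 3.
Bags: B1 = {0, 3, 5, 6}  B2 = {2, 3, 5, 6}  B3 = {2, 3, 4, 6}  B4 = {1, 2, 3, 6}
Tree: B1–B2, B2–B3, B2–B4

The largest bag has 4 vertices, giving width 3; this decomposition certifies tw(G) ≤ 3. For the lower bound, the 4 vertices {0, 3, 5, 6} are pairwise adjacent, and any tree decomposition puts a clique entirely inside one bag — forcing width ≥ 3. Therefore the treewidth is 3.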